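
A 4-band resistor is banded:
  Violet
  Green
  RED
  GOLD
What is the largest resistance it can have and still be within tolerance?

Violet → 7 (first significant figure)
Green → 5 (second significant figure)
Red → ×10^2 multiplier
Gold → ±5% tolerance
75 × 100 = 7500 Ω
Largest = 7500 × (1 + 5/100) = 7875 Ω.

7875 Ω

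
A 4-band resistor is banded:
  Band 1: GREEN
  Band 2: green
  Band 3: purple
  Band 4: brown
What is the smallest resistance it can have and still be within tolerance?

Green → 5 (first significant figure)
Green → 5 (second significant figure)
Violet → ×10^7 multiplier
Brown → ±1% tolerance
55 × 10000000 = 550000000 Ω
Smallest = 550000000 × (1 − 1/100) = 544500000 Ω.

544500000 Ω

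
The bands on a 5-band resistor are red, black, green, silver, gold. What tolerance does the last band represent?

The last band, gold, is the tolerance band.
Gold corresponds to ±5%.

±5%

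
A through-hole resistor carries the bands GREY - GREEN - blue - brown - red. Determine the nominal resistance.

8560 Ω

Grey → 8 (first significant figure)
Green → 5 (second significant figure)
Blue → 6 (third significant figure)
Brown → ×10 multiplier
856 × 10 = 8560 Ω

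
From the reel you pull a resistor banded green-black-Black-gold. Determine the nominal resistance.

50 Ω

Green → 5 (first significant figure)
Black → 0 (second significant figure)
Black → ×1 multiplier
50 × 1 = 50 Ω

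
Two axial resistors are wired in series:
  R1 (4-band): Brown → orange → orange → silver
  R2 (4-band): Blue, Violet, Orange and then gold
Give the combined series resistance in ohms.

R1: brown, orange → 13; orange ×10^3 → 13000 Ω.
R2: blue, violet → 67; orange ×10^3 → 67000 Ω.
Series: 13000 + 67000 = 80000 Ω.

80000 Ω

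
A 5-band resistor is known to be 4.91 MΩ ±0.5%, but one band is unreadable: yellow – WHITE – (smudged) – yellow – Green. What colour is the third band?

brown

4910000 Ω = 491 × 10^4.
The third band gives digit 1 of the significand, and 1 is brown.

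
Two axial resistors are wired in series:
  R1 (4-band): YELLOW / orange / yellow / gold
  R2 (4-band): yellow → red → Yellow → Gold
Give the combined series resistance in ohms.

R1: yellow, orange → 43; yellow ×10^4 → 430000 Ω.
R2: yellow, red → 42; yellow ×10^4 → 420000 Ω.
Series: 430000 + 420000 = 850000 Ω.

850000 Ω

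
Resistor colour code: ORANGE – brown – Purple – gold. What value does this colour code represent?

310000000 Ω

Orange → 3 (first significant figure)
Brown → 1 (second significant figure)
Violet → ×10^7 multiplier
31 × 10000000 = 310000000 Ω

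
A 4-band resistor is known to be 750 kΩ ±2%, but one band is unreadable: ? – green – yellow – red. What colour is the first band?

violet

750000 Ω = 75 × 10^4.
The first band gives digit 7 of the significand, and 7 is violet.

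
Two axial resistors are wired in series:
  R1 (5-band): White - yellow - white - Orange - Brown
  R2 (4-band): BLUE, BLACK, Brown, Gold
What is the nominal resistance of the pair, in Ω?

949600 Ω

R1: white, yellow, white → 949; orange ×10^3 → 949000 Ω.
R2: blue, black → 60; brown ×10 → 600 Ω.
Series: 949000 + 600 = 949600 Ω.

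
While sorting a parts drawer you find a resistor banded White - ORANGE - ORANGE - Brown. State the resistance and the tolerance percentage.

White → 9 (first significant figure)
Orange → 3 (second significant figure)
Orange → ×10^3 multiplier
Brown → ±1% tolerance
93 × 1000 = 93000 Ω

93000 Ω ±1%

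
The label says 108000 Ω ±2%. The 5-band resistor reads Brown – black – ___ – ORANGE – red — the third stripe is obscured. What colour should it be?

108000 Ω = 108 × 10^3.
The third band gives digit 8 of the significand, and 8 is grey.

grey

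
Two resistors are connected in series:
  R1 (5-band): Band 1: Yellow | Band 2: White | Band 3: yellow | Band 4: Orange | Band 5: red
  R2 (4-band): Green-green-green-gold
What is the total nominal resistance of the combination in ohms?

R1: yellow, white, yellow → 494; orange ×10^3 → 494000 Ω.
R2: green, green → 55; green ×10^5 → 5500000 Ω.
Series: 494000 + 5500000 = 5994000 Ω.

5994000 Ω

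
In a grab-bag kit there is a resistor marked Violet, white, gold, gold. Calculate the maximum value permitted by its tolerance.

Violet → 7 (first significant figure)
White → 9 (second significant figure)
Gold → ×0.1 multiplier
Gold → ±5% tolerance
79 × 0.1 = 7.9 Ω
Maximum = 7.9 × (1 + 5/100) = 8.295 Ω.

8.295 Ω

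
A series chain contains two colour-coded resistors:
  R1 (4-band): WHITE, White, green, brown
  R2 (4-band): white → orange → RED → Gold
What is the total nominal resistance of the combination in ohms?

R1: white, white → 99; green ×10^5 → 9900000 Ω.
R2: white, orange → 93; red ×10^2 → 9300 Ω.
Series: 9900000 + 9300 = 9909300 Ω.

9909300 Ω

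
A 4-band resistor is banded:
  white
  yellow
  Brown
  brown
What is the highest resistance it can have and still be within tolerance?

White → 9 (first significant figure)
Yellow → 4 (second significant figure)
Brown → ×10 multiplier
Brown → ±1% tolerance
94 × 10 = 940 Ω
Highest = 940 × (1 + 1/100) = 949.4 Ω.

949.4 Ω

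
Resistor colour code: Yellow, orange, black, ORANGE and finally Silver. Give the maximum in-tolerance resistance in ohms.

Yellow → 4 (first significant figure)
Orange → 3 (second significant figure)
Black → 0 (third significant figure)
Orange → ×10^3 multiplier
Silver → ±10% tolerance
430 × 1000 = 430000 Ω
Maximum = 430000 × (1 + 10/100) = 473000 Ω.

473000 Ω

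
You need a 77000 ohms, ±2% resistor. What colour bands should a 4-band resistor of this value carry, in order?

77000 Ω = 77 × 10^3.
7 → violet
7 → violet
Multiplier 10^3 → orange.
±2% tolerance → red.

violet, violet, orange, red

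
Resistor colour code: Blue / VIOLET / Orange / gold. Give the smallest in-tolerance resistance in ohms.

63650 Ω

Blue → 6 (first significant figure)
Violet → 7 (second significant figure)
Orange → ×10^3 multiplier
Gold → ±5% tolerance
67 × 1000 = 67000 Ω
Smallest = 67000 × (1 − 5/100) = 63650 Ω.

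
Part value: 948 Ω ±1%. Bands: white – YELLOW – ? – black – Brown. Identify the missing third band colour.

grey

948 Ω = 948 × 10^0.
The third band gives digit 8 of the significand, and 8 is grey.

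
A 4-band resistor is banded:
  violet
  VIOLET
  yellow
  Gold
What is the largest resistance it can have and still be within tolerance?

Violet → 7 (first significant figure)
Violet → 7 (second significant figure)
Yellow → ×10^4 multiplier
Gold → ±5% tolerance
77 × 10000 = 770000 Ω
Largest = 770000 × (1 + 5/100) = 808500 Ω.

808500 Ω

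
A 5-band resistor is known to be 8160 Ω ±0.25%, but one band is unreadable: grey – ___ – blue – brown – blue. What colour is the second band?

8160 Ω = 816 × 10^1.
The second band gives digit 1 of the significand, and 1 is brown.

brown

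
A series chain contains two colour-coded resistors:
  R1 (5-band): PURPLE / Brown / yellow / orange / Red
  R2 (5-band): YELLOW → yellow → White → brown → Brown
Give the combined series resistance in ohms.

718490 Ω

R1: violet, brown, yellow → 714; orange ×10^3 → 714000 Ω.
R2: yellow, yellow, white → 449; brown ×10 → 4490 Ω.
Series: 714000 + 4490 = 718490 Ω.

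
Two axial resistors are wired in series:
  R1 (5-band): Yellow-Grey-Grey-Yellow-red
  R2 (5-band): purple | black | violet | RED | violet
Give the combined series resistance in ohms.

4950700 Ω

R1: yellow, grey, grey → 488; yellow ×10^4 → 4880000 Ω.
R2: violet, black, violet → 707; red ×10^2 → 70700 Ω.
Series: 4880000 + 70700 = 4950700 Ω.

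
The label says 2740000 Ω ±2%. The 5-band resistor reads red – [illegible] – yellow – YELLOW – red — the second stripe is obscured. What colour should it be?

2740000 Ω = 274 × 10^4.
The second band gives digit 7 of the significand, and 7 is violet.

violet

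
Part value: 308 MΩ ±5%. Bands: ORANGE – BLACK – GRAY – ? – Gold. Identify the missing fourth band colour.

blue

308000000 Ω = 308 × 10^6.
The fourth band is the multiplier, 10^6, which is blue.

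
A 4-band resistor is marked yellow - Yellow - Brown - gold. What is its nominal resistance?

Yellow → 4 (first significant figure)
Yellow → 4 (second significant figure)
Brown → ×10 multiplier
44 × 10 = 440 Ω

440 Ω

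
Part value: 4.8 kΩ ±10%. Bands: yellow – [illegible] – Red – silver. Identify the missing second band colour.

4800 Ω = 48 × 10^2.
The second band gives digit 8 of the significand, and 8 is grey.

grey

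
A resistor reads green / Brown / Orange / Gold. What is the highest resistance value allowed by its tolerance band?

53550 Ω

Green → 5 (first significant figure)
Brown → 1 (second significant figure)
Orange → ×10^3 multiplier
Gold → ±5% tolerance
51 × 1000 = 51000 Ω
Highest = 51000 × (1 + 5/100) = 53550 Ω.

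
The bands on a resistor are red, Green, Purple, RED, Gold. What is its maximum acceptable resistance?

Red → 2 (first significant figure)
Green → 5 (second significant figure)
Violet → 7 (third significant figure)
Red → ×10^2 multiplier
Gold → ±5% tolerance
257 × 100 = 25700 Ω
Maximum = 25700 × (1 + 5/100) = 26985 Ω.

26985 Ω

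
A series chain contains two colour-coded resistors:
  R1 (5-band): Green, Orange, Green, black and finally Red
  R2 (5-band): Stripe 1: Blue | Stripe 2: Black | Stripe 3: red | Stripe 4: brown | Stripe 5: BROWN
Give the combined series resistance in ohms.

R1: green, orange, green → 535; black ×1 → 535 Ω.
R2: blue, black, red → 602; brown ×10 → 6020 Ω.
Series: 535 + 6020 = 6555 Ω.

6555 Ω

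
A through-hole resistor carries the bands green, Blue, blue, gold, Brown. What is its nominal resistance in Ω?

Green → 5 (first significant figure)
Blue → 6 (second significant figure)
Blue → 6 (third significant figure)
Gold → ×0.1 multiplier
566 × 0.1 = 56.6 Ω

56.6 Ω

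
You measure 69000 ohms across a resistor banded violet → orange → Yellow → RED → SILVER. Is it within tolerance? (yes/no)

Violet → 7 (first significant figure)
Orange → 3 (second significant figure)
Yellow → 4 (third significant figure)
Red → ×10^2 multiplier
Silver → ±10% tolerance
734 × 100 = 73400 Ω
Allowed range: 66060 Ω to 80740 Ω.
69000 ohms lies inside that range.

yes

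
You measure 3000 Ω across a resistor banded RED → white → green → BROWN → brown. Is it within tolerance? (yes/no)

Red → 2 (first significant figure)
White → 9 (second significant figure)
Green → 5 (third significant figure)
Brown → ×10 multiplier
Brown → ±1% tolerance
295 × 10 = 2950 Ω
Allowed range: 2920.5 Ω to 2979.5 Ω.
3000 Ω lies outside that range.

no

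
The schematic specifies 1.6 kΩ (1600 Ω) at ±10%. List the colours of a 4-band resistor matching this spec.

brown, blue, red, silver

1600 Ω = 16 × 10^2.
1 → brown
6 → blue
Multiplier 10^2 → red.
±10% tolerance → silver.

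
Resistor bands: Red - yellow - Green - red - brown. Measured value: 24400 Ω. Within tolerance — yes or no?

Red → 2 (first significant figure)
Yellow → 4 (second significant figure)
Green → 5 (third significant figure)
Red → ×10^2 multiplier
Brown → ±1% tolerance
245 × 100 = 24500 Ω
Allowed range: 24255 Ω to 24745 Ω.
24400 Ω lies inside that range.

yes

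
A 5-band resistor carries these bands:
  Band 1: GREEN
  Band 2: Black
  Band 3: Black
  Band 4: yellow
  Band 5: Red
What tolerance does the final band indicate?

The last band, red, is the tolerance band.
Red corresponds to ±2%.

±2%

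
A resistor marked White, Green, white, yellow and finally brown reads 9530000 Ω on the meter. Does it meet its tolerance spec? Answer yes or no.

yes

White → 9 (first significant figure)
Green → 5 (second significant figure)
White → 9 (third significant figure)
Yellow → ×10^4 multiplier
Brown → ±1% tolerance
959 × 10000 = 9590000 Ω
Allowed range: 9494100 Ω to 9685900 Ω.
9530000 Ω lies inside that range.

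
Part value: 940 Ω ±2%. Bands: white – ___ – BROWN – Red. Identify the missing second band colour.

yellow

940 Ω = 94 × 10^1.
The second band gives digit 4 of the significand, and 4 is yellow.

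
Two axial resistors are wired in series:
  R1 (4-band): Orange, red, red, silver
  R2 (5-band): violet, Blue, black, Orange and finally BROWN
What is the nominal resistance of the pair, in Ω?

763200 Ω

R1: orange, red → 32; red ×10^2 → 3200 Ω.
R2: violet, blue, black → 760; orange ×10^3 → 760000 Ω.
Series: 3200 + 760000 = 763200 Ω.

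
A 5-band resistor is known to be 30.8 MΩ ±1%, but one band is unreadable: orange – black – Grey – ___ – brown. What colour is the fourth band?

green

30800000 Ω = 308 × 10^5.
The fourth band is the multiplier, 10^5, which is green.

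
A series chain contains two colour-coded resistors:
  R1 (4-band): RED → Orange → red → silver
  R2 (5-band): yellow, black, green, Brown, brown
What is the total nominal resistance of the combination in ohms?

6350 Ω

R1: red, orange → 23; red ×10^2 → 2300 Ω.
R2: yellow, black, green → 405; brown ×10 → 4050 Ω.
Series: 2300 + 4050 = 6350 Ω.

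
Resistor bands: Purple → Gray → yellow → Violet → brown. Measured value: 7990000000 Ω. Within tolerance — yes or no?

Violet → 7 (first significant figure)
Grey → 8 (second significant figure)
Yellow → 4 (third significant figure)
Violet → ×10^7 multiplier
Brown → ±1% tolerance
784 × 10000000 = 7840000000 Ω
Allowed range: 7761600000 Ω to 7918400000 Ω.
7990000000 Ω lies outside that range.

no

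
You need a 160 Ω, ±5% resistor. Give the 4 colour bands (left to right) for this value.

160 Ω = 16 × 10^1.
1 → brown
6 → blue
Multiplier 10^1 → brown.
±5% tolerance → gold.

brown, blue, brown, gold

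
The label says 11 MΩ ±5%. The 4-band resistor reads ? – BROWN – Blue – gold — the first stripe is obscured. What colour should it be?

11000000 Ω = 11 × 10^6.
The first band gives digit 1 of the significand, and 1 is brown.

brown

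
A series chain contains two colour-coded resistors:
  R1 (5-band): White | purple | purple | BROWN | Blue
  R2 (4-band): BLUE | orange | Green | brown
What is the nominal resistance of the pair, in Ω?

R1: white, violet, violet → 977; brown ×10 → 9770 Ω.
R2: blue, orange → 63; green ×10^5 → 6300000 Ω.
Series: 9770 + 6300000 = 6309770 Ω.

6309770 Ω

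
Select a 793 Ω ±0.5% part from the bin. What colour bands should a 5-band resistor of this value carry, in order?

793 Ω = 793 × 10^0.
7 → violet
9 → white
3 → orange
Multiplier 10^0 → black.
±0.5% tolerance → green.

violet, white, orange, black, green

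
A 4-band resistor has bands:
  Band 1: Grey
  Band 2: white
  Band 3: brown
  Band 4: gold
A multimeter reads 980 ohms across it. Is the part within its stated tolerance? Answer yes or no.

no

Grey → 8 (first significant figure)
White → 9 (second significant figure)
Brown → ×10 multiplier
Gold → ±5% tolerance
89 × 10 = 890 Ω
Allowed range: 845.5 Ω to 934.5 Ω.
980 ohms lies outside that range.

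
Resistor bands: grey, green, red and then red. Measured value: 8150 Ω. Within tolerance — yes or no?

no

Grey → 8 (first significant figure)
Green → 5 (second significant figure)
Red → ×10^2 multiplier
Red → ±2% tolerance
85 × 100 = 8500 Ω
Allowed range: 8330 Ω to 8670 Ω.
8150 Ω lies outside that range.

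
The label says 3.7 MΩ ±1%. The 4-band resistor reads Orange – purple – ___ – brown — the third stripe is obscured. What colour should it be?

green

3700000 Ω = 37 × 10^5.
The third band is the multiplier, 10^5, which is green.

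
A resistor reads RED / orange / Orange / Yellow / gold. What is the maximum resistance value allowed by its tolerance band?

2446500 Ω

Red → 2 (first significant figure)
Orange → 3 (second significant figure)
Orange → 3 (third significant figure)
Yellow → ×10^4 multiplier
Gold → ±5% tolerance
233 × 10000 = 2330000 Ω
Maximum = 2330000 × (1 + 5/100) = 2446500 Ω.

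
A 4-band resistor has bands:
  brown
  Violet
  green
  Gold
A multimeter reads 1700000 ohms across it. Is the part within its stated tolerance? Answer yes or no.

yes

Brown → 1 (first significant figure)
Violet → 7 (second significant figure)
Green → ×10^5 multiplier
Gold → ±5% tolerance
17 × 100000 = 1700000 Ω
Allowed range: 1615000 Ω to 1785000 Ω.
1700000 ohms lies inside that range.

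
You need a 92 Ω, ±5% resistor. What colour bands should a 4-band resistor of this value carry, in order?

white, red, black, gold

92 Ω = 92 × 10^0.
9 → white
2 → red
Multiplier 10^0 → black.
±5% tolerance → gold.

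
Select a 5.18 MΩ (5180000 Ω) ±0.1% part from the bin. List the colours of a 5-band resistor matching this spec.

green, brown, grey, yellow, violet

5180000 Ω = 518 × 10^4.
5 → green
1 → brown
8 → grey
Multiplier 10^4 → yellow.
±0.1% tolerance → violet.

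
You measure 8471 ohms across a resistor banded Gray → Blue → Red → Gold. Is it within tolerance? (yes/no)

yes

Grey → 8 (first significant figure)
Blue → 6 (second significant figure)
Red → ×10^2 multiplier
Gold → ±5% tolerance
86 × 100 = 8600 Ω
Allowed range: 8170 Ω to 9030 Ω.
8471 ohms lies inside that range.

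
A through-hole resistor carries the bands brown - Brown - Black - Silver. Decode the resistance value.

Brown → 1 (first significant figure)
Brown → 1 (second significant figure)
Black → ×1 multiplier
11 × 1 = 11 Ω

11 Ω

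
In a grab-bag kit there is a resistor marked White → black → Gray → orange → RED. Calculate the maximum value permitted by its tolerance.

White → 9 (first significant figure)
Black → 0 (second significant figure)
Grey → 8 (third significant figure)
Orange → ×10^3 multiplier
Red → ±2% tolerance
908 × 1000 = 908000 Ω
Maximum = 908000 × (1 + 2/100) = 926160 Ω.

926160 Ω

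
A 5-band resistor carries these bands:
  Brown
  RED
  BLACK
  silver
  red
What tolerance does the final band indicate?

The last band, red, is the tolerance band.
Red corresponds to ±2%.

±2%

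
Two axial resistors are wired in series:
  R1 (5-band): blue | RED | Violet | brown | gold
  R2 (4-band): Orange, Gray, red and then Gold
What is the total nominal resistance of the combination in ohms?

R1: blue, red, violet → 627; brown ×10 → 6270 Ω.
R2: orange, grey → 38; red ×10^2 → 3800 Ω.
Series: 6270 + 3800 = 10070 Ω.

10070 Ω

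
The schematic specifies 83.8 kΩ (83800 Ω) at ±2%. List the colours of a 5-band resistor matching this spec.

83800 Ω = 838 × 10^2.
8 → grey
3 → orange
8 → grey
Multiplier 10^2 → red.
±2% tolerance → red.

grey, orange, grey, red, red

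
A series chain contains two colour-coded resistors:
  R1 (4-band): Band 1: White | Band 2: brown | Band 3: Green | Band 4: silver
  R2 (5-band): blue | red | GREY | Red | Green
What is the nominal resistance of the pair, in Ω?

9162800 Ω

R1: white, brown → 91; green ×10^5 → 9100000 Ω.
R2: blue, red, grey → 628; red ×10^2 → 62800 Ω.
Series: 9100000 + 62800 = 9162800 Ω.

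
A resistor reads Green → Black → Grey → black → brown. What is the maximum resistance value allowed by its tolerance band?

Green → 5 (first significant figure)
Black → 0 (second significant figure)
Grey → 8 (third significant figure)
Black → ×1 multiplier
Brown → ±1% tolerance
508 × 1 = 508 Ω
Maximum = 508 × (1 + 1/100) = 513.08 Ω.

513.08 Ω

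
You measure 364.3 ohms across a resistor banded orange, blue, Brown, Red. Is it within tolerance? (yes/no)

yes

Orange → 3 (first significant figure)
Blue → 6 (second significant figure)
Brown → ×10 multiplier
Red → ±2% tolerance
36 × 10 = 360 Ω
Allowed range: 352.8 Ω to 367.2 Ω.
364.3 ohms lies inside that range.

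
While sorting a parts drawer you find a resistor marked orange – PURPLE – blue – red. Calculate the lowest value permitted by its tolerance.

Orange → 3 (first significant figure)
Violet → 7 (second significant figure)
Blue → ×10^6 multiplier
Red → ±2% tolerance
37 × 1000000 = 37000000 Ω
Lowest = 37000000 × (1 − 2/100) = 36260000 Ω.

36260000 Ω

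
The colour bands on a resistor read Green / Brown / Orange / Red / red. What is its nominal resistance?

51300 Ω

Green → 5 (first significant figure)
Brown → 1 (second significant figure)
Orange → 3 (third significant figure)
Red → ×10^2 multiplier
513 × 100 = 51300 Ω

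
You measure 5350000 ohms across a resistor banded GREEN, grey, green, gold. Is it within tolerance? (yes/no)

no

Green → 5 (first significant figure)
Grey → 8 (second significant figure)
Green → ×10^5 multiplier
Gold → ±5% tolerance
58 × 100000 = 5800000 Ω
Allowed range: 5510000 Ω to 6090000 Ω.
5350000 ohms lies outside that range.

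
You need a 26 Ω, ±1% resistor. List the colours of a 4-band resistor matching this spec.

26 Ω = 26 × 10^0.
2 → red
6 → blue
Multiplier 10^0 → black.
±1% tolerance → brown.

red, blue, black, brown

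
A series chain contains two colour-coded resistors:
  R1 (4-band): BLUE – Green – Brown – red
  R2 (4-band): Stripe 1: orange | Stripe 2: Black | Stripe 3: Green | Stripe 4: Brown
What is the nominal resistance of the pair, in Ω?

3000650 Ω

R1: blue, green → 65; brown ×10 → 650 Ω.
R2: orange, black → 30; green ×10^5 → 3000000 Ω.
Series: 650 + 3000000 = 3000650 Ω.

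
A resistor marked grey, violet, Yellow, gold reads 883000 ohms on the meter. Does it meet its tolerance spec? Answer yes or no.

yes

Grey → 8 (first significant figure)
Violet → 7 (second significant figure)
Yellow → ×10^4 multiplier
Gold → ±5% tolerance
87 × 10000 = 870000 Ω
Allowed range: 826500 Ω to 913500 Ω.
883000 ohms lies inside that range.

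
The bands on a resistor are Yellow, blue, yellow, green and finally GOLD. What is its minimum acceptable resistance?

44080000 Ω

Yellow → 4 (first significant figure)
Blue → 6 (second significant figure)
Yellow → 4 (third significant figure)
Green → ×10^5 multiplier
Gold → ±5% tolerance
464 × 100000 = 46400000 Ω
Minimum = 46400000 × (1 − 5/100) = 44080000 Ω.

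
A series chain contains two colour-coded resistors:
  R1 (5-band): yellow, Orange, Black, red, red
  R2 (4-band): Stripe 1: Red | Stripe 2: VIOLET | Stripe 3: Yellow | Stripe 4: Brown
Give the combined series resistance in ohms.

313000 Ω

R1: yellow, orange, black → 430; red ×10^2 → 43000 Ω.
R2: red, violet → 27; yellow ×10^4 → 270000 Ω.
Series: 43000 + 270000 = 313000 Ω.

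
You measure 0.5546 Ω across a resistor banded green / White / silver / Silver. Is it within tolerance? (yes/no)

Green → 5 (first significant figure)
White → 9 (second significant figure)
Silver → ×0.01 multiplier
Silver → ±10% tolerance
59 × 0.01 = 0.59 Ω
Allowed range: 0.531 Ω to 0.649 Ω.
0.5546 Ω lies inside that range.

yes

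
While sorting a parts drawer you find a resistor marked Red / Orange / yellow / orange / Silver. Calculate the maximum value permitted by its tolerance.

Red → 2 (first significant figure)
Orange → 3 (second significant figure)
Yellow → 4 (third significant figure)
Orange → ×10^3 multiplier
Silver → ±10% tolerance
234 × 1000 = 234000 Ω
Maximum = 234000 × (1 + 10/100) = 257400 Ω.

257400 Ω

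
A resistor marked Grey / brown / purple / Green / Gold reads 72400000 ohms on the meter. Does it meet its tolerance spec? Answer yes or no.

Grey → 8 (first significant figure)
Brown → 1 (second significant figure)
Violet → 7 (third significant figure)
Green → ×10^5 multiplier
Gold → ±5% tolerance
817 × 100000 = 81700000 Ω
Allowed range: 77615000 Ω to 85785000 Ω.
72400000 ohms lies outside that range.

no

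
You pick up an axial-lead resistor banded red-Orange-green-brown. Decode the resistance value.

Red → 2 (first significant figure)
Orange → 3 (second significant figure)
Green → ×10^5 multiplier
23 × 100000 = 2300000 Ω

2300000 Ω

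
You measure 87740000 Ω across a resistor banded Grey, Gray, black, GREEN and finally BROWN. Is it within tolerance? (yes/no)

Grey → 8 (first significant figure)
Grey → 8 (second significant figure)
Black → 0 (third significant figure)
Green → ×10^5 multiplier
Brown → ±1% tolerance
880 × 100000 = 88000000 Ω
Allowed range: 87120000 Ω to 88880000 Ω.
87740000 Ω lies inside that range.

yes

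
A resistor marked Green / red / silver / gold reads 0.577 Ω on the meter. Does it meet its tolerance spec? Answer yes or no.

no

Green → 5 (first significant figure)
Red → 2 (second significant figure)
Silver → ×0.01 multiplier
Gold → ±5% tolerance
52 × 0.01 = 0.52 Ω
Allowed range: 0.494 Ω to 0.546 Ω.
0.577 Ω lies outside that range.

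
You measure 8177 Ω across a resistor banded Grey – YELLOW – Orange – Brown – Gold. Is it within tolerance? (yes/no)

Grey → 8 (first significant figure)
Yellow → 4 (second significant figure)
Orange → 3 (third significant figure)
Brown → ×10 multiplier
Gold → ±5% tolerance
843 × 10 = 8430 Ω
Allowed range: 8008.5 Ω to 8851.5 Ω.
8177 Ω lies inside that range.

yes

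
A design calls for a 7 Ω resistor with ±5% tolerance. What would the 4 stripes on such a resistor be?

7 Ω = 70 × 10^-1.
7 → violet
0 → black
Multiplier 10^-1 → gold.
±5% tolerance → gold.

violet, black, gold, gold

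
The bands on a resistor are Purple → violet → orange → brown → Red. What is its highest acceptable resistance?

7884.6 Ω

Violet → 7 (first significant figure)
Violet → 7 (second significant figure)
Orange → 3 (third significant figure)
Brown → ×10 multiplier
Red → ±2% tolerance
773 × 10 = 7730 Ω
Highest = 7730 × (1 + 2/100) = 7884.6 Ω.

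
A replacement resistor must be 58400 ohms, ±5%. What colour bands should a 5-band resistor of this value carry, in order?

58400 Ω = 584 × 10^2.
5 → green
8 → grey
4 → yellow
Multiplier 10^2 → red.
±5% tolerance → gold.

green, grey, yellow, red, gold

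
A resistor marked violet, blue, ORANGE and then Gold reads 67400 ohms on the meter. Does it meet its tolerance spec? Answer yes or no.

Violet → 7 (first significant figure)
Blue → 6 (second significant figure)
Orange → ×10^3 multiplier
Gold → ±5% tolerance
76 × 1000 = 76000 Ω
Allowed range: 72200 Ω to 79800 Ω.
67400 ohms lies outside that range.

no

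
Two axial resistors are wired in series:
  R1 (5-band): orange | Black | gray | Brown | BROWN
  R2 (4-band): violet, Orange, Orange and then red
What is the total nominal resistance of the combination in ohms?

R1: orange, black, grey → 308; brown ×10 → 3080 Ω.
R2: violet, orange → 73; orange ×10^3 → 73000 Ω.
Series: 3080 + 73000 = 76080 Ω.

76080 Ω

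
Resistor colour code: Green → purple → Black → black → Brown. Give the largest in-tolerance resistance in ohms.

Green → 5 (first significant figure)
Violet → 7 (second significant figure)
Black → 0 (third significant figure)
Black → ×1 multiplier
Brown → ±1% tolerance
570 × 1 = 570 Ω
Largest = 570 × (1 + 1/100) = 575.7 Ω.

575.7 Ω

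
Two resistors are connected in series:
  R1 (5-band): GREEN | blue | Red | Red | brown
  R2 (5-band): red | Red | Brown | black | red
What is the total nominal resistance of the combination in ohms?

56421 Ω

R1: green, blue, red → 562; red ×10^2 → 56200 Ω.
R2: red, red, brown → 221; black ×1 → 221 Ω.
Series: 56200 + 221 = 56421 Ω.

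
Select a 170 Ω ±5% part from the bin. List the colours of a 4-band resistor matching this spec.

brown, violet, brown, gold

170 Ω = 17 × 10^1.
1 → brown
7 → violet
Multiplier 10^1 → brown.
±5% tolerance → gold.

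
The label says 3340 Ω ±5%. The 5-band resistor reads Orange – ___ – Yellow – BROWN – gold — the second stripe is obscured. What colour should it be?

3340 Ω = 334 × 10^1.
The second band gives digit 3 of the significand, and 3 is orange.

orange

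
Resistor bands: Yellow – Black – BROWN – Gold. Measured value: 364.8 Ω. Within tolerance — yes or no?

no

Yellow → 4 (first significant figure)
Black → 0 (second significant figure)
Brown → ×10 multiplier
Gold → ±5% tolerance
40 × 10 = 400 Ω
Allowed range: 380 Ω to 420 Ω.
364.8 Ω lies outside that range.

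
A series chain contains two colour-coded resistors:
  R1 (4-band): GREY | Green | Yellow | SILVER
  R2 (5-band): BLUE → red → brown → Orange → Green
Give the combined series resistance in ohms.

R1: grey, green → 85; yellow ×10^4 → 850000 Ω.
R2: blue, red, brown → 621; orange ×10^3 → 621000 Ω.
Series: 850000 + 621000 = 1471000 Ω.

1471000 Ω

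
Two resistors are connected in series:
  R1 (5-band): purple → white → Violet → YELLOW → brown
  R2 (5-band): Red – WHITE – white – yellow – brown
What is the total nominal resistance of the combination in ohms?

R1: violet, white, violet → 797; yellow ×10^4 → 7970000 Ω.
R2: red, white, white → 299; yellow ×10^4 → 2990000 Ω.
Series: 7970000 + 2990000 = 10960000 Ω.

10960000 Ω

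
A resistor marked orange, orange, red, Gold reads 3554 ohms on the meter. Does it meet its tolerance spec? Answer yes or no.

no

Orange → 3 (first significant figure)
Orange → 3 (second significant figure)
Red → ×10^2 multiplier
Gold → ±5% tolerance
33 × 100 = 3300 Ω
Allowed range: 3135 Ω to 3465 Ω.
3554 ohms lies outside that range.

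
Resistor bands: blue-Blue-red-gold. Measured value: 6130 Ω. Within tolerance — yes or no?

Blue → 6 (first significant figure)
Blue → 6 (second significant figure)
Red → ×10^2 multiplier
Gold → ±5% tolerance
66 × 100 = 6600 Ω
Allowed range: 6270 Ω to 6930 Ω.
6130 Ω lies outside that range.

no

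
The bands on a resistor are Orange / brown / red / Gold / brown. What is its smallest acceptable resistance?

30.888 Ω

Orange → 3 (first significant figure)
Brown → 1 (second significant figure)
Red → 2 (third significant figure)
Gold → ×0.1 multiplier
Brown → ±1% tolerance
312 × 0.1 = 31.2 Ω
Smallest = 31.2 × (1 − 1/100) = 30.888 Ω.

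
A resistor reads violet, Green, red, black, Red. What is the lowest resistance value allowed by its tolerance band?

Violet → 7 (first significant figure)
Green → 5 (second significant figure)
Red → 2 (third significant figure)
Black → ×1 multiplier
Red → ±2% tolerance
752 × 1 = 752 Ω
Lowest = 752 × (1 − 2/100) = 736.96 Ω.

736.96 Ω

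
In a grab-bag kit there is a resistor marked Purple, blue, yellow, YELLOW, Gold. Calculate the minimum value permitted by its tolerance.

7258000 Ω

Violet → 7 (first significant figure)
Blue → 6 (second significant figure)
Yellow → 4 (third significant figure)
Yellow → ×10^4 multiplier
Gold → ±5% tolerance
764 × 10000 = 7640000 Ω
Minimum = 7640000 × (1 − 5/100) = 7258000 Ω.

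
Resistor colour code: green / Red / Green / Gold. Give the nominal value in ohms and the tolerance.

5200000 Ω ±5%

Green → 5 (first significant figure)
Red → 2 (second significant figure)
Green → ×10^5 multiplier
Gold → ±5% tolerance
52 × 100000 = 5200000 Ω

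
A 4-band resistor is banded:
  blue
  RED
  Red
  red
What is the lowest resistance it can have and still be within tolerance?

Blue → 6 (first significant figure)
Red → 2 (second significant figure)
Red → ×10^2 multiplier
Red → ±2% tolerance
62 × 100 = 6200 Ω
Lowest = 6200 × (1 − 2/100) = 6076 Ω.

6076 Ω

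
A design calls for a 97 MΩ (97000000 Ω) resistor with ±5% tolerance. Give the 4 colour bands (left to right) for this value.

97000000 Ω = 97 × 10^6.
9 → white
7 → violet
Multiplier 10^6 → blue.
±5% tolerance → gold.

white, violet, blue, gold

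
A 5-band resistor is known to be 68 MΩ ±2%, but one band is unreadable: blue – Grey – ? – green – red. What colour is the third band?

black

68000000 Ω = 680 × 10^5.
The third band gives digit 0 of the significand, and 0 is black.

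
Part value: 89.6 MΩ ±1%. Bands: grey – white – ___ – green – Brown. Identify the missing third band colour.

blue

89600000 Ω = 896 × 10^5.
The third band gives digit 6 of the significand, and 6 is blue.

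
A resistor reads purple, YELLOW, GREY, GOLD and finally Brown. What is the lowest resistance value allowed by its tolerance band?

74.052 Ω

Violet → 7 (first significant figure)
Yellow → 4 (second significant figure)
Grey → 8 (third significant figure)
Gold → ×0.1 multiplier
Brown → ±1% tolerance
748 × 0.1 = 74.8 Ω
Lowest = 74.8 × (1 − 1/100) = 74.052 Ω.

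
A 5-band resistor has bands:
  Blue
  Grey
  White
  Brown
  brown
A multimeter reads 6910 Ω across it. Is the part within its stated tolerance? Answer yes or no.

Blue → 6 (first significant figure)
Grey → 8 (second significant figure)
White → 9 (third significant figure)
Brown → ×10 multiplier
Brown → ±1% tolerance
689 × 10 = 6890 Ω
Allowed range: 6821.1 Ω to 6958.9 Ω.
6910 Ω lies inside that range.

yes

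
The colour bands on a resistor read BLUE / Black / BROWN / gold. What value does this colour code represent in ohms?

600 Ω

Blue → 6 (first significant figure)
Black → 0 (second significant figure)
Brown → ×10 multiplier
60 × 10 = 600 Ω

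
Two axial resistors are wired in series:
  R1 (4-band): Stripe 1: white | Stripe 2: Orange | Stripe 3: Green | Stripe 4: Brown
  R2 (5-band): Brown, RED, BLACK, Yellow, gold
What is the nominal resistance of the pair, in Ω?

10500000 Ω

R1: white, orange → 93; green ×10^5 → 9300000 Ω.
R2: brown, red, black → 120; yellow ×10^4 → 1200000 Ω.
Series: 9300000 + 1200000 = 10500000 Ω.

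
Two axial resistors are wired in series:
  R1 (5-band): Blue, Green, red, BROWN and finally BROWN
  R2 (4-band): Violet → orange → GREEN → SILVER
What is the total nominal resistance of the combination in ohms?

7306520 Ω

R1: blue, green, red → 652; brown ×10 → 6520 Ω.
R2: violet, orange → 73; green ×10^5 → 7300000 Ω.
Series: 6520 + 7300000 = 7306520 Ω.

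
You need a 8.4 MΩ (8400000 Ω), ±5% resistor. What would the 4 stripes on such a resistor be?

8400000 Ω = 84 × 10^5.
8 → grey
4 → yellow
Multiplier 10^5 → green.
±5% tolerance → gold.

grey, yellow, green, gold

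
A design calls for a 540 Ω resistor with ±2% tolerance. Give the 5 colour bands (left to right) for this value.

540 Ω = 540 × 10^0.
5 → green
4 → yellow
0 → black
Multiplier 10^0 → black.
±2% tolerance → red.

green, yellow, black, black, red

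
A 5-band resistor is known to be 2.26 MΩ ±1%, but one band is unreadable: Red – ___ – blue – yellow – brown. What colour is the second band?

red

2260000 Ω = 226 × 10^4.
The second band gives digit 2 of the significand, and 2 is red.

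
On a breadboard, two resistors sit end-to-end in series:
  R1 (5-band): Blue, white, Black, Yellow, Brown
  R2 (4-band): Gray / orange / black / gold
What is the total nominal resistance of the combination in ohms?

R1: blue, white, black → 690; yellow ×10^4 → 6900000 Ω.
R2: grey, orange → 83; black ×1 → 83 Ω.
Series: 6900000 + 83 = 6900083 Ω.

6900083 Ω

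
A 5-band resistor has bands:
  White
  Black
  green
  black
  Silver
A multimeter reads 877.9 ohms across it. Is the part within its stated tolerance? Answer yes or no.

yes

White → 9 (first significant figure)
Black → 0 (second significant figure)
Green → 5 (third significant figure)
Black → ×1 multiplier
Silver → ±10% tolerance
905 × 1 = 905 Ω
Allowed range: 814.5 Ω to 995.5 Ω.
877.9 ohms lies inside that range.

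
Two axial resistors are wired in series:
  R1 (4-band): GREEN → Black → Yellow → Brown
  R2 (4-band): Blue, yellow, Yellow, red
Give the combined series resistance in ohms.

R1: green, black → 50; yellow ×10^4 → 500000 Ω.
R2: blue, yellow → 64; yellow ×10^4 → 640000 Ω.
Series: 500000 + 640000 = 1140000 Ω.

1140000 Ω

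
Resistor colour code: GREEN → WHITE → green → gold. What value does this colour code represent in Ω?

Green → 5 (first significant figure)
White → 9 (second significant figure)
Green → ×10^5 multiplier
59 × 100000 = 5900000 Ω

5900000 Ω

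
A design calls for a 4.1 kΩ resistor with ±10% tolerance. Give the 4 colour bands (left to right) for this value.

yellow, brown, red, silver

4100 Ω = 41 × 10^2.
4 → yellow
1 → brown
Multiplier 10^2 → red.
±10% tolerance → silver.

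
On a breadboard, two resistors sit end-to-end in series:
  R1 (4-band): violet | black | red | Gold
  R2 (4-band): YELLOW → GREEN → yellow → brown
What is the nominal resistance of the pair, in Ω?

457000 Ω

R1: violet, black → 70; red ×10^2 → 7000 Ω.
R2: yellow, green → 45; yellow ×10^4 → 450000 Ω.
Series: 7000 + 450000 = 457000 Ω.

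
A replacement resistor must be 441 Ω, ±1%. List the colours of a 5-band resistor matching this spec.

441 Ω = 441 × 10^0.
4 → yellow
4 → yellow
1 → brown
Multiplier 10^0 → black.
±1% tolerance → brown.

yellow, yellow, brown, black, brown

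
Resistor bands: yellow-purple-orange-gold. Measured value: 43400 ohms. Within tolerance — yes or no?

no

Yellow → 4 (first significant figure)
Violet → 7 (second significant figure)
Orange → ×10^3 multiplier
Gold → ±5% tolerance
47 × 1000 = 47000 Ω
Allowed range: 44650 Ω to 49350 Ω.
43400 ohms lies outside that range.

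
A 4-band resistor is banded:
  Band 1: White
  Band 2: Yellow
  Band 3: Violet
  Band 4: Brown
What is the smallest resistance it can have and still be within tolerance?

White → 9 (first significant figure)
Yellow → 4 (second significant figure)
Violet → ×10^7 multiplier
Brown → ±1% tolerance
94 × 10000000 = 940000000 Ω
Smallest = 940000000 × (1 − 1/100) = 930600000 Ω.

930600000 Ω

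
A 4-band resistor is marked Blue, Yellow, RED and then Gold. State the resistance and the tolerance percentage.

6400 Ω ±5%

Blue → 6 (first significant figure)
Yellow → 4 (second significant figure)
Red → ×10^2 multiplier
Gold → ±5% tolerance
64 × 100 = 6400 Ω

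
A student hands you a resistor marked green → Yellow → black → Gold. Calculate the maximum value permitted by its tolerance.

56.7 Ω

Green → 5 (first significant figure)
Yellow → 4 (second significant figure)
Black → ×1 multiplier
Gold → ±5% tolerance
54 × 1 = 54 Ω
Maximum = 54 × (1 + 5/100) = 56.7 Ω.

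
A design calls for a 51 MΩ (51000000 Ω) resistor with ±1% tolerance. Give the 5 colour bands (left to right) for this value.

green, brown, black, green, brown

51000000 Ω = 510 × 10^5.
5 → green
1 → brown
0 → black
Multiplier 10^5 → green.
±1% tolerance → brown.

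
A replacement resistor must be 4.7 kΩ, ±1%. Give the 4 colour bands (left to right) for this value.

yellow, violet, red, brown

4700 Ω = 47 × 10^2.
4 → yellow
7 → violet
Multiplier 10^2 → red.
±1% tolerance → brown.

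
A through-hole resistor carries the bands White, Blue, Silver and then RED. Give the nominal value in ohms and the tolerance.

White → 9 (first significant figure)
Blue → 6 (second significant figure)
Silver → ×0.01 multiplier
Red → ±2% tolerance
96 × 0.01 = 0.96 Ω

0.96 Ω ±2%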